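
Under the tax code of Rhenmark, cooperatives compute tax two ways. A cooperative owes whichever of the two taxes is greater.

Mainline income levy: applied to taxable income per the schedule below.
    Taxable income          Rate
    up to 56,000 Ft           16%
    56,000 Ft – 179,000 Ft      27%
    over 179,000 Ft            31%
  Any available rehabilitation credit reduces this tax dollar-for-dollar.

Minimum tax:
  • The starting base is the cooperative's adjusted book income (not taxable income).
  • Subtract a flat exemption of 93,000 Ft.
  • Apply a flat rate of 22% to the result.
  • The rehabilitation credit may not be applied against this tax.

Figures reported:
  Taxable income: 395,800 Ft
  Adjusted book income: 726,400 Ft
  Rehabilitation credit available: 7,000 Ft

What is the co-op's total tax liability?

Minimum tax:
  Base (adjusted book income): 726,400 Ft
  Less exemption 93,000 Ft → base 633,400 Ft
  633,400 Ft × 22% = 139,348 Ft

Mainline income levy:
  56,000 Ft × 16% = 8,960 Ft
  123,000 Ft × 27% = 33,210 Ft
  216,800 Ft × 31% = 67,208 Ft
  → 109,378 Ft
  Less rehabilitation credit 7,000 Ft → 102,378 Ft

139,348 Ft > 102,378 Ft, so the minimum tax is the binding amount.

139,348 Ft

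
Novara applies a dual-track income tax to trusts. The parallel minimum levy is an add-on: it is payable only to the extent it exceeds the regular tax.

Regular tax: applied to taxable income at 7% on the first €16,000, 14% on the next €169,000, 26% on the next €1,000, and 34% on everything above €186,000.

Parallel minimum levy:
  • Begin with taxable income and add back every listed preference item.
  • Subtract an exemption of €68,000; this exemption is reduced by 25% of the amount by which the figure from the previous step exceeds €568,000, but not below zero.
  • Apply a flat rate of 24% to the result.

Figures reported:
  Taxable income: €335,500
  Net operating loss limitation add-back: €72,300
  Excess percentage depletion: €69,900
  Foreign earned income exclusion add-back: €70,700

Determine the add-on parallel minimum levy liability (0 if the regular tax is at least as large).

Regular tax:
  €16,000 × 7% = €1,120
  €169,000 × 14% = €23,660
  €1,000 × 26% = €260
  €149,500 × 34% = €50,830
  → €75,870

Parallel minimum levy:
  Adjusted income: €335,500 + €72,300 + €69,900 + €70,700 = €548,400
  Exemption: €548,400 ≤ €568,000, so full €68,000 applies
  Base: €548,400 − €68,000 = €480,400
  €480,400 × 24% = €115,296

Excess of parallel minimum levy over regular tax: €115,296 − €75,870 = €39,426.

€39,426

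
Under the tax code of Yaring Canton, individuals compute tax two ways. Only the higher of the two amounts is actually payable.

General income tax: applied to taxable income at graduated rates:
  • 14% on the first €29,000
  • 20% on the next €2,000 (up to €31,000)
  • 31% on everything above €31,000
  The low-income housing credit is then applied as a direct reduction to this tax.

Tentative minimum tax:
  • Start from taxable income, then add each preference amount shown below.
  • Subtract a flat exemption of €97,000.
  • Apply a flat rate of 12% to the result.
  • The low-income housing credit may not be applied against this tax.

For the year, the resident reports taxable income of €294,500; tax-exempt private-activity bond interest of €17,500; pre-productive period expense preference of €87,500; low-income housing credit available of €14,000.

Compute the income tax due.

General income tax:
  €29,000 × 14% = €4,060
  €2,000 × 20% = €400
  €263,500 × 31% = €81,685
  → €86,145
  Less low-income housing credit €14,000 → €72,145

Tentative minimum tax:
  Adjusted income: €294,500 + €17,500 + €87,500 = €399,500
  Less exemption €97,000 → base €302,500
  €302,500 × 12% = €36,300

€72,145 > €36,300, so the general income tax governs.

€72,145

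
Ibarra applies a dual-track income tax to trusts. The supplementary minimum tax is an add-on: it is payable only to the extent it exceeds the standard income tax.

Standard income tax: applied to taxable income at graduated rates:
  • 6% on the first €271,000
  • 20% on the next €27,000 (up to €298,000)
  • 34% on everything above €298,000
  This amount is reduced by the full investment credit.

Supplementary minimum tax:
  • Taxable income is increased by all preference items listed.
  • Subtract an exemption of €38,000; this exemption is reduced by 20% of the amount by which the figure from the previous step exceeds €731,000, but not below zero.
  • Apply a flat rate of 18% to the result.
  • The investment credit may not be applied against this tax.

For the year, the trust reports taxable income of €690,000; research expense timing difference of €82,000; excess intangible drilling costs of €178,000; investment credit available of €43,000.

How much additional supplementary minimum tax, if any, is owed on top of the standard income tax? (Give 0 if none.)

€59,060

Standard income tax:
  €271,000 × 6% = €16,260
  €27,000 × 20% = €5,400
  €392,000 × 34% = €133,280
  → €154,940
  Less investment credit €43,000 → €111,940

Supplementary minimum tax:
  Adjusted income: €690,000 + €82,000 + €178,000 = €950,000
  Exemption: 20% × (€950,000 − €731,000) = €43,800 ≥ €38,000, so the exemption is fully phased out
  Base: €950,000 − €0 = €950,000
  €950,000 × 18% = €171,000

Excess of supplementary minimum tax over standard income tax: €171,000 − €111,940 = €59,060.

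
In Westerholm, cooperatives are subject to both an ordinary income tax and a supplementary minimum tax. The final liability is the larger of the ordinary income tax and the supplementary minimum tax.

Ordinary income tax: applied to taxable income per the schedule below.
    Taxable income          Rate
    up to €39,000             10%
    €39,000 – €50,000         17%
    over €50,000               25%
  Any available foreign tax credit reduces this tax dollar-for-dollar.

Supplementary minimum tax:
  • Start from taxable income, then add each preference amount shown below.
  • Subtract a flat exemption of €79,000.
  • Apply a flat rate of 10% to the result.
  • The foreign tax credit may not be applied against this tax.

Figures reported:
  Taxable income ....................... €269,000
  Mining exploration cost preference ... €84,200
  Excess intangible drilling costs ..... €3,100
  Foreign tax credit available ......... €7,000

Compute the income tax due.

Supplementary minimum tax:
  Adjusted income: €269,000 + €84,200 + €3,100 = €356,300
  Less exemption €79,000 → base €277,300
  €277,300 × 10% = €27,730

Ordinary income tax:
  €39,000 × 10% = €3,900
  €11,000 × 17% = €1,870
  €219,000 × 25% = €54,750
  → €60,520
  Less foreign tax credit €7,000 → €53,520

€53,520 > €27,730, so the ordinary income tax governs.

€53,520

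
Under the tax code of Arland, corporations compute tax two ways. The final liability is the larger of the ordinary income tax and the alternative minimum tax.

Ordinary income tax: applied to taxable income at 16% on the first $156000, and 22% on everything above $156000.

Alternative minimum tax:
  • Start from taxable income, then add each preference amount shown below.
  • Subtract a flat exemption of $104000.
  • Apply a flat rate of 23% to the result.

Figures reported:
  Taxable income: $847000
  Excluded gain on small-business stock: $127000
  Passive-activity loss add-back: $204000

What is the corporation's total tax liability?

$247020

Ordinary income tax:
  $156000 × 16% = $24960
  $691000 × 22% = $152020
  → $176980

Alternative minimum tax:
  Adjusted income: $847000 + $127000 + $204000 = $1178000
  Less exemption $104000 → base $1074000
  $1074000 × 23% = $247020

$247020 > $176980, so the alternative minimum tax is the binding amount.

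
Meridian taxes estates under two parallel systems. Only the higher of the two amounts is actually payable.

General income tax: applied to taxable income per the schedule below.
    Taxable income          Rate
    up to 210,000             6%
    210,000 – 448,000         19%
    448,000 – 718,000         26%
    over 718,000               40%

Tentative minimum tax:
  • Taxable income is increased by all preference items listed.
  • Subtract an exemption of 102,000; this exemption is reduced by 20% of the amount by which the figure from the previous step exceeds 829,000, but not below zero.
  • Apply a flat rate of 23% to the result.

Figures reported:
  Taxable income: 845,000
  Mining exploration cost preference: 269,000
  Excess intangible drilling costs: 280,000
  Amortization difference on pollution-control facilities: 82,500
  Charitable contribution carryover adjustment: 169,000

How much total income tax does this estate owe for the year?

General income tax:
  210,000 × 6% = 12,600
  238,000 × 19% = 45,220
  270,000 × 26% = 70,200
  127,000 × 40% = 50,800
  → 178,820

Tentative minimum tax:
  Adjusted income: 845,000 + 269,000 + 280,000 + 82,500 + 169,000 = 1,645,500
  Exemption: 20% × (1,645,500 − 829,000) = 163,300 ≥ 102,000, so the exemption is fully phased out
  Base: 1,645,500 − 0 = 1,645,500
  1,645,500 × 23% = 378,465

378,465 > 178,820, so the tentative minimum tax is the binding amount.

378,465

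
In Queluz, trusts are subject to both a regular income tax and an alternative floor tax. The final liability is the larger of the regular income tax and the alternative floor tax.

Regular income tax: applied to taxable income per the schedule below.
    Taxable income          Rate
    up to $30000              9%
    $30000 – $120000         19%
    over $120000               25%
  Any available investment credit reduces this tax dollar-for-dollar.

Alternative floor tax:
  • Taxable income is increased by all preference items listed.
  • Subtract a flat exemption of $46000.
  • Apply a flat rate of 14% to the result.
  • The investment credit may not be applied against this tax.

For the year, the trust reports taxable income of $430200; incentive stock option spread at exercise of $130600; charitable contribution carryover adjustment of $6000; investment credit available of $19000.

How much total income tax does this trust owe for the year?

$78350

Regular income tax:
  $30000 × 9% = $2700
  $90000 × 19% = $17100
  $310200 × 25% = $77550
  → $97350
  Less investment credit $19000 → $78350

Alternative floor tax:
  Adjusted income: $430200 + $130600 + $6000 = $566800
  Less exemption $46000 → base $520800
  $520800 × 14% = $72912

$78350 > $72912, so the regular income tax governs.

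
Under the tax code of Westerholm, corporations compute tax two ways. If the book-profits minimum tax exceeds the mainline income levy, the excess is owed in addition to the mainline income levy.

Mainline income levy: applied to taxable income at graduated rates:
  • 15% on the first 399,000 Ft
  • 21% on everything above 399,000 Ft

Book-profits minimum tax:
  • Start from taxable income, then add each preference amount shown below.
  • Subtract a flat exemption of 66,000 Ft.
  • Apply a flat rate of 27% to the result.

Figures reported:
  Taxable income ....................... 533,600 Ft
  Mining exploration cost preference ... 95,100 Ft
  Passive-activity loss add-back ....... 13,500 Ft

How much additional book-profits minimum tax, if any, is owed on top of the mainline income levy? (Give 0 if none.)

Mainline income levy:
  399,000 Ft × 15% = 59,850 Ft
  134,600 Ft × 21% = 28,266 Ft
  → 88,116 Ft

Book-profits minimum tax:
  Adjusted income: 533,600 Ft + 95,100 Ft + 13,500 Ft = 642,200 Ft
  Less exemption 66,000 Ft → base 576,200 Ft
  576,200 Ft × 27% = 155,574 Ft

Excess of book-profits minimum tax over mainline income levy: 155,574 Ft − 88,116 Ft = 67,458 Ft.

67,458 Ft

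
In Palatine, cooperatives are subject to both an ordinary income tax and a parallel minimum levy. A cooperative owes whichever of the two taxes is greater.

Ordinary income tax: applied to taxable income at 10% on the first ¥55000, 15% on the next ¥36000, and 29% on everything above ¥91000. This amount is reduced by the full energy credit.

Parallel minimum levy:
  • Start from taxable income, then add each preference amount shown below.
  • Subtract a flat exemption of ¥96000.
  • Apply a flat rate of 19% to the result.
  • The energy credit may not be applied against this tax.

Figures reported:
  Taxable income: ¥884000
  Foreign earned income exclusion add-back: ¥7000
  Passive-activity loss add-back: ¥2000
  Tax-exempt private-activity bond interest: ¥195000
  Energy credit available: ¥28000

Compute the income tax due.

Parallel minimum levy:
  Adjusted income: ¥884000 + ¥7000 + ¥2000 + ¥195000 = ¥1088000
  Less exemption ¥96000 → base ¥992000
  ¥992000 × 19% = ¥188480

Ordinary income tax:
  ¥55000 × 10% = ¥5500
  ¥36000 × 15% = ¥5400
  ¥793000 × 29% = ¥229970
  → ¥240870
  Less energy credit ¥28000 → ¥212870

¥212870 > ¥188480, so the ordinary income tax governs.

¥212870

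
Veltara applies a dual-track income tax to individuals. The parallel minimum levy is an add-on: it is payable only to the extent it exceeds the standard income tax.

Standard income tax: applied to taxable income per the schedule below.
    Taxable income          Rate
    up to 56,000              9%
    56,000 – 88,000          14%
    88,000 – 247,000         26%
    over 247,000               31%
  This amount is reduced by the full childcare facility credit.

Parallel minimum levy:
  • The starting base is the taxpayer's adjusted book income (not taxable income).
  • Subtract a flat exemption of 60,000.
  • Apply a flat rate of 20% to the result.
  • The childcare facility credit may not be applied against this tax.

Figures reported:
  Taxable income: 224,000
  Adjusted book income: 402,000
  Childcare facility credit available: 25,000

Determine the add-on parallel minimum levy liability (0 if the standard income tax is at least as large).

48,520

Standard income tax:
  56,000 × 9% = 5,040
  32,000 × 14% = 4,480
  136,000 × 26% = 35,360
  → 44,880
  Less childcare facility credit 25,000 → 19,880

Parallel minimum levy:
  Base (adjusted book income): 402,000
  Less exemption 60,000 → base 342,000
  342,000 × 20% = 68,400

Excess of parallel minimum levy over standard income tax: 68,400 − 19,880 = 48,520.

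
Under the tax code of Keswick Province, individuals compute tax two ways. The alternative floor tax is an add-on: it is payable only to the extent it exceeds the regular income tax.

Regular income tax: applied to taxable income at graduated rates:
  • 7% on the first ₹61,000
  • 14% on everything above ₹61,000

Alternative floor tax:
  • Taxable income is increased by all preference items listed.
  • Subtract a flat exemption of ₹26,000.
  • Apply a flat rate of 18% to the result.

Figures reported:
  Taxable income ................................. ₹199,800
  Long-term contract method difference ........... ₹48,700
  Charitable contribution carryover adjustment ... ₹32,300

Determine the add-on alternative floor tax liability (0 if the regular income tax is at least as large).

₹22,162

Regular income tax:
  ₹61,000 × 7% = ₹4,270
  ₹138,800 × 14% = ₹19,432
  → ₹23,702

Alternative floor tax:
  Adjusted income: ₹199,800 + ₹48,700 + ₹32,300 = ₹280,800
  Less exemption ₹26,000 → base ₹254,800
  ₹254,800 × 18% = ₹45,864

Excess of alternative floor tax over regular income tax: ₹45,864 − ₹23,702 = ₹22,162.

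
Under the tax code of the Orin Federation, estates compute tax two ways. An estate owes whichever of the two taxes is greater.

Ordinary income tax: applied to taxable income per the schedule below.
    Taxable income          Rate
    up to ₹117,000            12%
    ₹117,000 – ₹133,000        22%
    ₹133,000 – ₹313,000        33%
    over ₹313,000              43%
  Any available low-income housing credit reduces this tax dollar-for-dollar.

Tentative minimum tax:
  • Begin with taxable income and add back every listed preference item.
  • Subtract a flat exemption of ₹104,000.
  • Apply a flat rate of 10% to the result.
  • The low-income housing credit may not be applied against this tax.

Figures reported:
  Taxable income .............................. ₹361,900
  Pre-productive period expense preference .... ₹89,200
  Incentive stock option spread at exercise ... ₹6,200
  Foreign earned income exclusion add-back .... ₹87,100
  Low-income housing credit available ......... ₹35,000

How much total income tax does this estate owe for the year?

Ordinary income tax:
  ₹117,000 × 12% = ₹14,040
  ₹16,000 × 22% = ₹3,520
  ₹180,000 × 33% = ₹59,400
  ₹48,900 × 43% = ₹21,027
  → ₹97,987
  Less low-income housing credit ₹35,000 → ₹62,987

Tentative minimum tax:
  Adjusted income: ₹361,900 + ₹89,200 + ₹6,200 + ₹87,100 = ₹544,400
  Less exemption ₹104,000 → base ₹440,400
  ₹440,400 × 10% = ₹44,040

₹62,987 > ₹44,040, so the ordinary income tax governs.

₹62,987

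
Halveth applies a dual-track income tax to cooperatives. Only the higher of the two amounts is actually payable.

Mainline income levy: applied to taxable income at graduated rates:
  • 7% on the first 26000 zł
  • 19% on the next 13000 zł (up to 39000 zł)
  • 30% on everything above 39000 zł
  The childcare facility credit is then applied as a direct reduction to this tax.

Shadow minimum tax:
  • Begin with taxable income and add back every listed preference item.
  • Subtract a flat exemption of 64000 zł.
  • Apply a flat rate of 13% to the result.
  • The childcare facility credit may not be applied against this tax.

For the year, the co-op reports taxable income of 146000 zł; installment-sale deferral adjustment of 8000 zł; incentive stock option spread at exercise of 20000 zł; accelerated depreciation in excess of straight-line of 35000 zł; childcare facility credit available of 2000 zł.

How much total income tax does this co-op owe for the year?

34390 zł

Mainline income levy:
  26000 zł × 7% = 1820 zł
  13000 zł × 19% = 2470 zł
  107000 zł × 30% = 32100 zł
  → 36390 zł
  Less childcare facility credit 2000 zł → 34390 zł

Shadow minimum tax:
  Adjusted income: 146000 zł + 8000 zł + 20000 zł + 35000 zł = 209000 zł
  Less exemption 64000 zł → base 145000 zł
  145000 zł × 13% = 18850 zł

34390 zł > 18850 zł, so the mainline income levy governs.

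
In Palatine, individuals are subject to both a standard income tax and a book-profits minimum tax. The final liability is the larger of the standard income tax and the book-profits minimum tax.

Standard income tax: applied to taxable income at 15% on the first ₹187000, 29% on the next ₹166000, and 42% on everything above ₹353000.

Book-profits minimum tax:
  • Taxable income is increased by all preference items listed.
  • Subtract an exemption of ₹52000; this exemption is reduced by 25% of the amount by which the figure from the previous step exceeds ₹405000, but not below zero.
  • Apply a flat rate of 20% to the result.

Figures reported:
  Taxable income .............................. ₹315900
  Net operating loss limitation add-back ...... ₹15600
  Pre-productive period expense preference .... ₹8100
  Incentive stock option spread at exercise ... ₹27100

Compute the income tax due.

Standard income tax:
  ₹187000 × 15% = ₹28050
  ₹128900 × 29% = ₹37381
  → ₹65431

Book-profits minimum tax:
  Adjusted income: ₹315900 + ₹15600 + ₹8100 + ₹27100 = ₹366700
  Exemption: ₹366700 ≤ ₹405000, so full ₹52000 applies
  Base: ₹366700 − ₹52000 = ₹314700
  ₹314700 × 20% = ₹62940

₹65431 > ₹62940, so the standard income tax governs.

₹65431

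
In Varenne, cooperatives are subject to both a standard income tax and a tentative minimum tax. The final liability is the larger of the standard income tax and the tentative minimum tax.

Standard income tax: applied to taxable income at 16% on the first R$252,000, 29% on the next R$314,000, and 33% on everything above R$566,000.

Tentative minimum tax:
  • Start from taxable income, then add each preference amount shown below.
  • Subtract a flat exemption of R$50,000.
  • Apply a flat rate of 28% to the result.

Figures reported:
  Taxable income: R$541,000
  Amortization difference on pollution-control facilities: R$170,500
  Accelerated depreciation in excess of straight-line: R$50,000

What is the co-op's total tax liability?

R$199,220

Tentative minimum tax:
  Adjusted income: R$541,000 + R$170,500 + R$50,000 = R$761,500
  Less exemption R$50,000 → base R$711,500
  R$711,500 × 28% = R$199,220

Standard income tax:
  R$252,000 × 16% = R$40,320
  R$289,000 × 29% = R$83,810
  → R$124,130

R$199,220 > R$124,130, so the tentative minimum tax is the binding amount.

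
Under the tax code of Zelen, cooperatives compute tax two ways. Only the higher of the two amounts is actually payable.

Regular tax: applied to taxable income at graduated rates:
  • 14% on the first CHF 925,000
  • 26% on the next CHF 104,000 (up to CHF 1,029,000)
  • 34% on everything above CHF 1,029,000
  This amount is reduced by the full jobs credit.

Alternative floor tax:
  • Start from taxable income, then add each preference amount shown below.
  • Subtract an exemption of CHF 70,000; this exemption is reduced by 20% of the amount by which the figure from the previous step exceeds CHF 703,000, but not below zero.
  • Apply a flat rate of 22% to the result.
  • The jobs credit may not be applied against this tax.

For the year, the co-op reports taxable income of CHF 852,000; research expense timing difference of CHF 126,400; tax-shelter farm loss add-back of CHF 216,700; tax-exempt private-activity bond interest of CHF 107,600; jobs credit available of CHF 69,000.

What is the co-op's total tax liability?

CHF 286,594

Alternative floor tax:
  Adjusted income: CHF 852,000 + CHF 126,400 + CHF 216,700 + CHF 107,600 = CHF 1,302,700
  Exemption: 20% × (CHF 1,302,700 − CHF 703,000) = CHF 119,940 ≥ CHF 70,000, so the exemption is fully phased out
  Base: CHF 1,302,700 − CHF 0 = CHF 1,302,700
  CHF 1,302,700 × 22% = CHF 286,594

Regular tax:
  CHF 852,000 × 14% = CHF 119,280
  Less jobs credit CHF 69,000 → CHF 50,280

CHF 286,594 > CHF 50,280, so the alternative floor tax is the binding amount.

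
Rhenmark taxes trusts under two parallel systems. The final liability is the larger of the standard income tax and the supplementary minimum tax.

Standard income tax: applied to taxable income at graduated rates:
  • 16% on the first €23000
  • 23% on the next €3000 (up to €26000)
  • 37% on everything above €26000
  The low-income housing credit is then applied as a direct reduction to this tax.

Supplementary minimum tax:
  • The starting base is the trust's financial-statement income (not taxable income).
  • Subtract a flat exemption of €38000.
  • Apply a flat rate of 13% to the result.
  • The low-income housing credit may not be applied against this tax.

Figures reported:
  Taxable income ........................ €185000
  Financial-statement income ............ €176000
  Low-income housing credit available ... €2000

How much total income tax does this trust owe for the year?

Standard income tax:
  €23000 × 16% = €3680
  €3000 × 23% = €690
  €159000 × 37% = €58830
  → €63200
  Less low-income housing credit €2000 → €61200

Supplementary minimum tax:
  Base (financial-statement income): €176000
  Less exemption €38000 → base €138000
  €138000 × 13% = €17940

€61200 > €17940, so the standard income tax governs.

€61200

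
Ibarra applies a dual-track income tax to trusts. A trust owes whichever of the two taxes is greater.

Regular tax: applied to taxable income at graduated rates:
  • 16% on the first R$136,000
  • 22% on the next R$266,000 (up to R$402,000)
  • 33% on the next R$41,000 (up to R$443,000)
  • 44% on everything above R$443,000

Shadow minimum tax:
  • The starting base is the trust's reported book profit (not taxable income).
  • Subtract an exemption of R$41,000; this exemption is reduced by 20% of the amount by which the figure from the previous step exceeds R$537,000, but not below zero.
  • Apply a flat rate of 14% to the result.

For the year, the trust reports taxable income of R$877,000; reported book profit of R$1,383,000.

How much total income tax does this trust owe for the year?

R$284,770

Shadow minimum tax:
  Base (reported book profit): R$1,383,000
  Exemption: 20% × (R$1,383,000 − R$537,000) = R$169,200 ≥ R$41,000, so the exemption is fully phased out
  Base: R$1,383,000 − R$0 = R$1,383,000
  R$1,383,000 × 14% = R$193,620

Regular tax:
  R$136,000 × 16% = R$21,760
  R$266,000 × 22% = R$58,520
  R$41,000 × 33% = R$13,530
  R$434,000 × 44% = R$190,960
  → R$284,770

R$284,770 > R$193,620, so the regular tax governs.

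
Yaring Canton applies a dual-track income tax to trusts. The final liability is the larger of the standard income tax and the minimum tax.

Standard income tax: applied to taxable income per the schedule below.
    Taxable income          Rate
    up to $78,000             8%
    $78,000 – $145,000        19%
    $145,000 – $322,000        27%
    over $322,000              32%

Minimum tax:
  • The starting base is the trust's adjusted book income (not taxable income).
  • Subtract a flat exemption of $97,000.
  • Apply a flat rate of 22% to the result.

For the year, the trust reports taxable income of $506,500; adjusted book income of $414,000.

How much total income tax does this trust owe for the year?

$125,800

Minimum tax:
  Base (adjusted book income): $414,000
  Less exemption $97,000 → base $317,000
  $317,000 × 22% = $69,740

Standard income tax:
  $78,000 × 8% = $6,240
  $67,000 × 19% = $12,730
  $177,000 × 27% = $47,790
  $184,500 × 32% = $59,040
  → $125,800

$125,800 > $69,740, so the standard income tax governs.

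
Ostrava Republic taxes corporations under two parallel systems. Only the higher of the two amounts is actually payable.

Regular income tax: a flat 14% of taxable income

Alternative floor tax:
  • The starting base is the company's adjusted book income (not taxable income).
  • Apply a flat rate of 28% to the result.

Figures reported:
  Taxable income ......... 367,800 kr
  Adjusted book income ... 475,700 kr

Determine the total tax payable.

133,196 kr

Alternative floor tax:
  Base (adjusted book income): 475,700 kr
  475,700 kr × 28% = 133,196 kr

Regular income tax:
  367,800 kr × 14% = 51,492 kr

133,196 kr > 51,492 kr, so the alternative floor tax is the binding amount.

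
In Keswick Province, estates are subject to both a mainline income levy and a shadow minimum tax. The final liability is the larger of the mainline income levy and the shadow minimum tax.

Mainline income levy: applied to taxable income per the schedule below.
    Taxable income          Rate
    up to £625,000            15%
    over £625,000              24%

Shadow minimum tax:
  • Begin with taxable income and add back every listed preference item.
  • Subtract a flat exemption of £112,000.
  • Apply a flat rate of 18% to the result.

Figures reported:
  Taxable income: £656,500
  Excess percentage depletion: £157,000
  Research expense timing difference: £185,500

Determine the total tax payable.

Mainline income levy:
  £625,000 × 15% = £93,750
  £31,500 × 24% = £7,560
  → £101,310

Shadow minimum tax:
  Adjusted income: £656,500 + £157,000 + £185,500 = £999,000
  Less exemption £112,000 → base £887,000
  £887,000 × 18% = £159,660

£159,660 > £101,310, so the shadow minimum tax is the binding amount.

£159,660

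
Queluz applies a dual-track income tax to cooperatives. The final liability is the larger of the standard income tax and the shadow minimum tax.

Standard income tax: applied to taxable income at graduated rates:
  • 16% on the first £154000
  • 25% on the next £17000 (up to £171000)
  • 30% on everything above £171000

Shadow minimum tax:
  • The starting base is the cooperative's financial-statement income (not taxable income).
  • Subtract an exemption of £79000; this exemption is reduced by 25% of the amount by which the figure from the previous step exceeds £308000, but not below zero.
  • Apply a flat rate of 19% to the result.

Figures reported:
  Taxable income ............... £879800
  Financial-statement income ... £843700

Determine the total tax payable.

Standard income tax:
  £154000 × 16% = £24640
  £17000 × 25% = £4250
  £708800 × 30% = £212640
  → £241530

Shadow minimum tax:
  Base (financial-statement income): £843700
  Exemption: 25% × (£843700 − £308000) = £133925 ≥ £79000, so the exemption is fully phased out
  Base: £843700 − £0 = £843700
  £843700 × 19% = £160303

£241530 > £160303, so the standard income tax governs.

£241530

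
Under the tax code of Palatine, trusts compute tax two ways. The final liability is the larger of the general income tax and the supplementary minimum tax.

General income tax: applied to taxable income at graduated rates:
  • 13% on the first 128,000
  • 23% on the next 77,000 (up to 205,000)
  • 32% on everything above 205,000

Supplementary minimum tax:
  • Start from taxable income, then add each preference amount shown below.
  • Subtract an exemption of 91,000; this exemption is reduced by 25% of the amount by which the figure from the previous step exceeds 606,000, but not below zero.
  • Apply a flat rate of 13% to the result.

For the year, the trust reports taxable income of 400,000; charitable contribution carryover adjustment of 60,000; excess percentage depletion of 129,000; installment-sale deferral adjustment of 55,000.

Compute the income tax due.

96,750

General income tax:
  128,000 × 13% = 16,640
  77,000 × 23% = 17,710
  195,000 × 32% = 62,400
  → 96,750

Supplementary minimum tax:
  Adjusted income: 400,000 + 60,000 + 129,000 + 55,000 = 644,000
  Exemption: 91,000 − 25% × (644,000 − 606,000) = 91,000 − 9,500 = 81,500
  Base: 644,000 − 81,500 = 562,500
  562,500 × 13% = 73,125

96,750 > 73,125, so the general income tax governs.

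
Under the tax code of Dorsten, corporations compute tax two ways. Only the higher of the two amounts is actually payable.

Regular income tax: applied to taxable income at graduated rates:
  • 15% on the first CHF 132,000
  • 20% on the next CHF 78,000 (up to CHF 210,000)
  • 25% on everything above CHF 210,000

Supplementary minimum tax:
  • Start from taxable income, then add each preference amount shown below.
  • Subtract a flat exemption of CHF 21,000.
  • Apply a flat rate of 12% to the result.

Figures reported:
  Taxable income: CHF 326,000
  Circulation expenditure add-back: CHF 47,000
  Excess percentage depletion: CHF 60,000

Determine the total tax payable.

Regular income tax:
  CHF 132,000 × 15% = CHF 19,800
  CHF 78,000 × 20% = CHF 15,600
  CHF 116,000 × 25% = CHF 29,000
  → CHF 64,400

Supplementary minimum tax:
  Adjusted income: CHF 326,000 + CHF 47,000 + CHF 60,000 = CHF 433,000
  Less exemption CHF 21,000 → base CHF 412,000
  CHF 412,000 × 12% = CHF 49,440

CHF 64,400 > CHF 49,440, so the regular income tax governs.

CHF 64,400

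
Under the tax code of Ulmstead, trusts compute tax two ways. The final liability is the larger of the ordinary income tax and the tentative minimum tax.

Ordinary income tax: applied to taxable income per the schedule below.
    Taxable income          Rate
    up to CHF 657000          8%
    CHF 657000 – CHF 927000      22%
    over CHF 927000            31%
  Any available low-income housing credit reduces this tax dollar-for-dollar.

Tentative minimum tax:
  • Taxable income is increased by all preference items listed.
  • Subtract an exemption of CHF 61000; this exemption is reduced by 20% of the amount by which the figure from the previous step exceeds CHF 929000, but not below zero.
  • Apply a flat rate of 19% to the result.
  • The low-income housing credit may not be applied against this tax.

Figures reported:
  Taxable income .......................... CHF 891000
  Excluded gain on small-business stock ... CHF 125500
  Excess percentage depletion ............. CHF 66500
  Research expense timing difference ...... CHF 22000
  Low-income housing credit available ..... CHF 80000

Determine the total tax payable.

Ordinary income tax:
  CHF 657000 × 8% = CHF 52560
  CHF 234000 × 22% = CHF 51480
  → CHF 104040
  Less low-income housing credit CHF 80000 → CHF 24040

Tentative minimum tax:
  Adjusted income: CHF 891000 + CHF 125500 + CHF 66500 + CHF 22000 = CHF 1105000
  Exemption: CHF 61000 − 20% × (CHF 1105000 − CHF 929000) = CHF 61000 − CHF 35200 = CHF 25800
  Base: CHF 1105000 − CHF 25800 = CHF 1079200
  CHF 1079200 × 19% = CHF 205048

CHF 205048 > CHF 24040, so the tentative minimum tax is the binding amount.

CHF 205048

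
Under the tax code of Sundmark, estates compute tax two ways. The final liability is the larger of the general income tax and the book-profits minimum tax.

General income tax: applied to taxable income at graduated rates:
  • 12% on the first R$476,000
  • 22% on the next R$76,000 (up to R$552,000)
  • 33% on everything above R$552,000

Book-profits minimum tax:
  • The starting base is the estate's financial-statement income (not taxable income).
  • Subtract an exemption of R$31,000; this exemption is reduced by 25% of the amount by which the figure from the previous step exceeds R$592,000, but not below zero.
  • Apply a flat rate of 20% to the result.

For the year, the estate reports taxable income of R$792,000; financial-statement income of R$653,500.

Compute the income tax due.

R$153,040

Book-profits minimum tax:
  Base (financial-statement income): R$653,500
  Exemption: R$31,000 − 25% × (R$653,500 − R$592,000) = R$31,000 − R$15,375 = R$15,625
  Base: R$653,500 − R$15,625 = R$637,875
  R$637,875 × 20% = R$127,575

General income tax:
  R$476,000 × 12% = R$57,120
  R$76,000 × 22% = R$16,720
  R$240,000 × 33% = R$79,200
  → R$153,040

R$153,040 > R$127,575, so the general income tax governs.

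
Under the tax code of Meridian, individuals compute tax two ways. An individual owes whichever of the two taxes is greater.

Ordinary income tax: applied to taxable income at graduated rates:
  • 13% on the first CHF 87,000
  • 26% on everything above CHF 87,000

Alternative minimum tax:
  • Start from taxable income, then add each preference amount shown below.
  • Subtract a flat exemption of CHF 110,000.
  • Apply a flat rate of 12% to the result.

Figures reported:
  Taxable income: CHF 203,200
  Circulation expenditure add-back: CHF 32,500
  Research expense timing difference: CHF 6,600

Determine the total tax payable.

Ordinary income tax:
  CHF 87,000 × 13% = CHF 11,310
  CHF 116,200 × 26% = CHF 30,212
  → CHF 41,522

Alternative minimum tax:
  Adjusted income: CHF 203,200 + CHF 32,500 + CHF 6,600 = CHF 242,300
  Less exemption CHF 110,000 → base CHF 132,300
  CHF 132,300 × 12% = CHF 15,876

CHF 41,522 > CHF 15,876, so the ordinary income tax governs.

CHF 41,522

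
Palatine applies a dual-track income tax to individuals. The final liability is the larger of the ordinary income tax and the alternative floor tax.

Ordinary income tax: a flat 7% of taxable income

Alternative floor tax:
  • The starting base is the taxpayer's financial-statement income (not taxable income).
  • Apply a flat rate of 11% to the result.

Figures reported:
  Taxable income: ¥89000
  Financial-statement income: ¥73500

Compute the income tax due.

Ordinary income tax:
  ¥89000 × 7% = ¥6230

Alternative floor tax:
  Base (financial-statement income): ¥73500
  ¥73500 × 11% = ¥8085

¥8085 > ¥6230, so the alternative floor tax is the binding amount.

¥8085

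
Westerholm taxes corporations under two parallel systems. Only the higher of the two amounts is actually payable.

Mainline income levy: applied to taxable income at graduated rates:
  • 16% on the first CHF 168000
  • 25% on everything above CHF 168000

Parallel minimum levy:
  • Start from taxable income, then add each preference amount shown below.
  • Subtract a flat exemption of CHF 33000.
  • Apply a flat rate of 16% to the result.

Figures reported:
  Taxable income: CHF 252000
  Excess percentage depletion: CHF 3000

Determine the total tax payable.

CHF 47880

Mainline income levy:
  CHF 168000 × 16% = CHF 26880
  CHF 84000 × 25% = CHF 21000
  → CHF 47880

Parallel minimum levy:
  Adjusted income: CHF 252000 + CHF 3000 = CHF 255000
  Less exemption CHF 33000 → base CHF 222000
  CHF 222000 × 16% = CHF 35520

CHF 47880 > CHF 35520, so the mainline income levy governs.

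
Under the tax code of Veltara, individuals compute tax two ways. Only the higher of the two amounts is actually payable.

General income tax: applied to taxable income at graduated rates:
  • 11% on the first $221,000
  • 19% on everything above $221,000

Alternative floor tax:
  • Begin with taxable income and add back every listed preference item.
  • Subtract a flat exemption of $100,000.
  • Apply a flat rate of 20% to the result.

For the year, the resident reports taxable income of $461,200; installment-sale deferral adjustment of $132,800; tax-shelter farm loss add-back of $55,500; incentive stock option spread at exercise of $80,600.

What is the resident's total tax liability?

$126,020

General income tax:
  $221,000 × 11% = $24,310
  $240,200 × 19% = $45,638
  → $69,948

Alternative floor tax:
  Adjusted income: $461,200 + $132,800 + $55,500 + $80,600 = $730,100
  Less exemption $100,000 → base $630,100
  $630,100 × 20% = $126,020

$126,020 > $69,948, so the alternative floor tax is the binding amount.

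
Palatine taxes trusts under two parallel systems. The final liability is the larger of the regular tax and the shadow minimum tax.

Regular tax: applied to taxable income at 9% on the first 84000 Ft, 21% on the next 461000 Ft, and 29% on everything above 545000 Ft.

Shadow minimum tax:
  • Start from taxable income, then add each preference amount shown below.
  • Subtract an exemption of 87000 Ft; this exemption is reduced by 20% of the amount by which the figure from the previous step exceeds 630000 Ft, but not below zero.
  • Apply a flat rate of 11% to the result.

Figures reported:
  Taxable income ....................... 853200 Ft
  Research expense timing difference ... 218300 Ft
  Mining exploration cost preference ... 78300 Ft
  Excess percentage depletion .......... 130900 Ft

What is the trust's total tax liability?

193748 Ft

Shadow minimum tax:
  Adjusted income: 853200 Ft + 218300 Ft + 78300 Ft + 130900 Ft = 1280700 Ft
  Exemption: 20% × (1280700 Ft − 630000 Ft) = 130140 Ft ≥ 87000 Ft, so the exemption is fully phased out
  Base: 1280700 Ft − 0 Ft = 1280700 Ft
  1280700 Ft × 11% = 140877 Ft

Regular tax:
  84000 Ft × 9% = 7560 Ft
  461000 Ft × 21% = 96810 Ft
  308200 Ft × 29% = 89378 Ft
  → 193748 Ft

193748 Ft > 140877 Ft, so the regular tax governs.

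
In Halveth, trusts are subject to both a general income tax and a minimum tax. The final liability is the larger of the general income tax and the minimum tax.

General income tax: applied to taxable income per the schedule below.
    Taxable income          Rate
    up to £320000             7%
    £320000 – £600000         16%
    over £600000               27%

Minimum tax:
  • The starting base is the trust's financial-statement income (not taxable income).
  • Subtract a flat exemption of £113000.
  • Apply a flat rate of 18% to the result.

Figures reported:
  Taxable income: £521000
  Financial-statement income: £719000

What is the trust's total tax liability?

£109080

General income tax:
  £320000 × 7% = £22400
  £201000 × 16% = £32160
  → £54560

Minimum tax:
  Base (financial-statement income): £719000
  Less exemption £113000 → base £606000
  £606000 × 18% = £109080

£109080 > £54560, so the minimum tax is the binding amount.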